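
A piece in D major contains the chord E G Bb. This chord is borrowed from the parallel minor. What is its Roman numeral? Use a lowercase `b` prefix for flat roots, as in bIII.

The root E is the diatonic 2nd degree of D major; the borrowing shows in the chord quality. Diatonically D major has Em (ii) on that degree; E–G–Bb is instead the diminished chord native to D minor, so it takes the label ii°.

ii°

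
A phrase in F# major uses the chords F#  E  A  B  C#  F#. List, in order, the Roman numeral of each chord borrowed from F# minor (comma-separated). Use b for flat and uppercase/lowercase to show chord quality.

The diatonic triads in F# major are F#, G#m, A#m, B, C#, D#m, E#dim. F#, B and C# are all diatonic. E (E–G#–B) is not: scale degree 7 in F# major carries E#dim (vii°). In F# minor the chord on that degree is E, so here it functions as bVII, borrowed from the parallel minor. A (A–C#–E) is not: scale degree 3 in F# major carries A#m (iii). In F# minor the chord on that degree is A, so here it functions as bIII, borrowed from the parallel minor.

bVII, bIII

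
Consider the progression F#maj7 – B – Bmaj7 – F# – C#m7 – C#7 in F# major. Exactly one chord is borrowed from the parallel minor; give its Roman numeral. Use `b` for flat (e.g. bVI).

v7

F# major has the diatonic set F#, G#m, A#m, B, C#, D#m, E#dim. F#maj7, B, Bmaj7, F# and C#7 all belong to that set. C#m7 (C#–E–G#–B) is not: scale degree 5 in F# major carries C# (V). In F# minor the chord on that degree is C#m7, so here it functions as v7, borrowed from the parallel minor.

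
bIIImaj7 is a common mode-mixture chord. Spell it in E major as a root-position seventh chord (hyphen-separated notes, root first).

bIIImaj7 is built on the lowered scale degree 3. In E major degree 3 is G#; lowered it becomes G. In E minor the chord on G is G–B–D–F#.

G-B-D-F#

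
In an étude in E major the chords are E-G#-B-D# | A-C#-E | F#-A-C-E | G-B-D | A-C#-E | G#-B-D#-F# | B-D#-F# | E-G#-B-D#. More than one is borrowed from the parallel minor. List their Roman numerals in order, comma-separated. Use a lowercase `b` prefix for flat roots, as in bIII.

iiø7, bIII

The diatonic triads in E major are E, F#m, G#m, A, B, C#m, D#dim. E–G#–B–D# = Emaj7, A–C#–E = A, G#–B–D#–F# = G#m7 and B–D#–F# = B all belong to that set. F#–A–C–E is not: scale degree 2 in E major carries F#m (ii). In E minor the chord on that degree is F#m7b5, so here it functions as iiø7, borrowed from the parallel minor. But G–B–D is foreign: the diatonic iii on degree 3 is G#m, whereas G comes from E minor. It is labeled bIII.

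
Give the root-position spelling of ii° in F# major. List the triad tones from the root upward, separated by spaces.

G# B D

The root, G#, is scale degree 2 — the same note in F# major and F# minor; only the chord quality changes. In F# minor the chord on G# is G#–B–D.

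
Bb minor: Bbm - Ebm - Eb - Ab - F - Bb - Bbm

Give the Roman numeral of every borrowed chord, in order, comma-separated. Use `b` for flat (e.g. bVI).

In Bb minor (with V from harmonic minor) the diatonic chords are Bbm, Cdim, Db, Ebm, F, Gb, Ab. Of the given chords, Bbm, Ebm, Ab and F are diatonic. But Eb (Eb–G–Bb) is foreign: the diatonic iv on degree 4 is Ebm, whereas Eb comes from Bb major. It is labeled IV. Bb (Bb–D–F) is not: scale degree 1 in Bb minor carries Bbm (i). In Bb major the chord on that degree is Bb, so here it functions as I, borrowed from the parallel major.

IV, I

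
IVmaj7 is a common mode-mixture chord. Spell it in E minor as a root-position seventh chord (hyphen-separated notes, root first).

A-C#-E-G#

The root, A, is scale degree 4 — the same note in E minor and E major; only the chord quality changes. Building the major-seventh chord from the parallel major on A: A–C#–E–G#.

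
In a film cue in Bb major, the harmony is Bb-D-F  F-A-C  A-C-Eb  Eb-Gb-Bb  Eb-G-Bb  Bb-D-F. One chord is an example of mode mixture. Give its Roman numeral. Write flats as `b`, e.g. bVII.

iv

In Bb major the diatonic chords are Bb, Cm, Dm, Eb, F, Gm, Adim. Of the given chords, Bb–D–F = Bb, F–A–C = F, A–C–Eb = Adim and Eb–G–Bb = Eb are diatonic. Eb–Gb–Bb doesn't fit — on degree 4 Bb major would have Eb (IV). Ebm is the degree-4 chord of Bb minor, so it is the borrowed iv.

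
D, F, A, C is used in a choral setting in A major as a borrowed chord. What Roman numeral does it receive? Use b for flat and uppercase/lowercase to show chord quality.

The root D is the diatonic 4th degree of A major; the borrowing shows in the chord quality. D–F–A–C is a minor-seventh chord — the form found in A minor, not the diatonic IV (D). Borrowed into A major it is written iv7.

iv7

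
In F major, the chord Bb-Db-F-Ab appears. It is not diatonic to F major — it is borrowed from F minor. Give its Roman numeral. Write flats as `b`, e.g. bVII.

The root Bb is the diatonic 4th degree of F major; the borrowing shows in the chord quality. Bb–Db–F–Ab is a minor-seventh chord — the form found in F minor, not the diatonic IV (Bb). Borrowed into F major it is written iv7.

iv7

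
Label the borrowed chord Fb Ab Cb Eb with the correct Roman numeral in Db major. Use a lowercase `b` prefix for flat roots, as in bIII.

bIIImaj7

The root Fb is the lowered 3rd scale degree — diatonically Db major has F there. The diatonic chord on degree 3 would be Fm (iii), but Fb–Ab–Cb–Eb is the major-seventh chord from Db minor. As a borrowed chord it is labeled bIIImaj7.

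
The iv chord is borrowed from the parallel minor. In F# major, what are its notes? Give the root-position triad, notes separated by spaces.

iv is built on scale degree 4, which is B in both F# major and its parallel. In F# minor the chord on B is B–D–F#.

B D F#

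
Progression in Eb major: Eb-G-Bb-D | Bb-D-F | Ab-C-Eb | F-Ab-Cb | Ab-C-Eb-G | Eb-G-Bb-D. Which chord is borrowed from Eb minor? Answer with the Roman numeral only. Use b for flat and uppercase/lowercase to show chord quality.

In Eb major the diatonic chords are Eb, Fm, Gm, Ab, Bb, Cm, Ddim. Eb–G–Bb–D = Ebmaj7, Bb–D–F = Bb, Ab–C–Eb = Ab and Ab–C–Eb–G = Abmaj7 are all diatonic. F–Ab–Cb doesn't fit — on degree 2 Eb major would have Fm (ii). Fdim is the degree-2 chord of Eb minor, so it is the borrowed ii°.

ii°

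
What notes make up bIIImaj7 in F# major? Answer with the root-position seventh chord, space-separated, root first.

A C# E G#

The root of bIIImaj7 is the lowered 3rd degree: A# becomes A. In F# minor the chord on A is A–C#–E–G#.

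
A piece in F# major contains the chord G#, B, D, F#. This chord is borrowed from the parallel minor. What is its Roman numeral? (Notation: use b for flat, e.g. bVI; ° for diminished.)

iiø7

The root G# is the diatonic 2nd degree of F# major; the borrowing shows in the chord quality. G#–B–D–F# is a half-diminished-seventh chord — the form found in F# minor, not the diatonic ii (G#m). Borrowed into F# major it is written iiø7.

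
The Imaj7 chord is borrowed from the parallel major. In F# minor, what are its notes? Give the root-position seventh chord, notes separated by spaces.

F# A# C# E#

The root, F#, is scale degree 1 — the same note in F# minor and F# major; only the chord quality changes. Stacking thirds in F# major on F# gives F#–A#–C#–E#.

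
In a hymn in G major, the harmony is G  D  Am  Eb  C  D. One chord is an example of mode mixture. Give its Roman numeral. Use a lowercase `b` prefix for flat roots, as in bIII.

bVI

In G major the diatonic chords are G, Am, Bm, C, D, Em, F#dim. G, D, Am and C all belong to that set. Eb (Eb–G–Bb) is not: scale degree 6 in G major carries Em (vi). In G minor the chord on that degree is Eb, so here it functions as bVI, borrowed from the parallel minor.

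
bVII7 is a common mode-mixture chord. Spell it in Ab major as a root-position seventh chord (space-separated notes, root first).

Gb Bb Db Fb

bVII7 is built on the lowered scale degree 7. In Ab major degree 7 is G; lowered it becomes Gb. Building the dominant-seventh chord from the parallel minor on Gb: Gb–Bb–Db–Fb.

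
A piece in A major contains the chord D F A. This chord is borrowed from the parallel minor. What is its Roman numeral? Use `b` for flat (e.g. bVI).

D is scale degree 4 in A major. Diatonically A major has D (IV) on that degree; D–F–A is instead the minor chord native to A minor, so it takes the label iv.

iv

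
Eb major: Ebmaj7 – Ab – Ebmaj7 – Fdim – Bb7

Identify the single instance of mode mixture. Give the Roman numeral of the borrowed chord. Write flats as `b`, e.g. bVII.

ii°

Eb major has the diatonic set Eb, Fm, Gm, Ab, Bb, Cm, Ddim. Ebmaj7, Ab and Bb7 are all diatonic. Fdim (F–Ab–Cb) doesn't fit — on degree 2 Eb major would have Fm (ii). Fdim is the degree-2 chord of Eb minor, so it is the borrowed ii°.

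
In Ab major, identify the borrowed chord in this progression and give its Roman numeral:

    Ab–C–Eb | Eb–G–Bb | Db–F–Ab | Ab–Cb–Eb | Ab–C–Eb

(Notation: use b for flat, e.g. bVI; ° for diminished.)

The diatonic triads in Ab major are Ab, Bbm, Cm, Db, Eb, Fm, Gdim. Ab–C–Eb = Ab, Eb–G–Bb = Eb and Db–F–Ab = Db all belong to that set. But Ab–Cb–Eb is foreign: the diatonic I on degree 1 is Ab, whereas Abm comes from Ab minor. It is labeled i.

i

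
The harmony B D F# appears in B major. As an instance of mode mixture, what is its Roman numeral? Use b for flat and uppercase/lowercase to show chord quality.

The root B is the diatonic 1st degree of B major; the borrowing shows in the chord quality. Diatonically B major has B (I) on that degree; B–D–F# is instead the minor chord native to B minor, so it takes the label i.

i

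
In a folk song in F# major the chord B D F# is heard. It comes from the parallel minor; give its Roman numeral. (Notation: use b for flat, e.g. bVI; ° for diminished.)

iv

The root B is the diatonic 4th degree of F# major; the borrowing shows in the chord quality. Diatonically F# major has B (IV) on that degree; B–D–F# is instead the minor chord native to F# minor, so it takes the label iv.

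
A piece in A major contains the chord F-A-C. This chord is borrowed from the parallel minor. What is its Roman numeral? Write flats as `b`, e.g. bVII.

In A major scale degree 6 is F#; F is its lowered form, from A minor. The diatonic chord on degree 6 would be F#m (vi), but F–A–C is the major chord from A minor. As a borrowed chord it is labeled bVI.

bVI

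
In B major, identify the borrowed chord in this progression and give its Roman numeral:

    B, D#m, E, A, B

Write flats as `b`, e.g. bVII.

The diatonic triads in B major are B, C#m, D#m, E, F#, G#m, A#dim. Of the given chords, B, D#m and E are diatonic. A (A–C#–E) is not: scale degree 7 in B major carries A#dim (vii°). In B minor the chord on that degree is A, so here it functions as bVII, borrowed from the parallel minor.

bVII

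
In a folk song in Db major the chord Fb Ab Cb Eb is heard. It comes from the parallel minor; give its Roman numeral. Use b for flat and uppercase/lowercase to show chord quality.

Fb is the lowered form of scale degree 3 in Db major (the diatonic degree 3 is F). Diatonically Db major has Fm (iii) on that degree; Fb–Ab–Cb–Eb is instead the major-seventh chord native to Db minor, so it takes the label bIIImaj7.

bIIImaj7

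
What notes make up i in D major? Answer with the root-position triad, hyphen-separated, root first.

D-F-A

The root, D, is scale degree 1 — the same note in D major and D minor; only the chord quality changes. In D minor the chord on D is D–F–A.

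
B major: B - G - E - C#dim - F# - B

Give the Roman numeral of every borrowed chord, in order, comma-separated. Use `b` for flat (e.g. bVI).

bVI, ii°

In B major the diatonic chords are B, C#m, D#m, E, F#, G#m, A#dim. B, E and F# are all diatonic. G (G–B–D) doesn't fit — on degree 6 B major would have G#m (vi). G is the degree-6 chord of B minor, so it is the borrowed bVI. C#dim (C#–E–G) is not: scale degree 2 in B major carries C#m (ii). In B minor the chord on that degree is C#dim, so here it functions as ii°, borrowed from the parallel minor.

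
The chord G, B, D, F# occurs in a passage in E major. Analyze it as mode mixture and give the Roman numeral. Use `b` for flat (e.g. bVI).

G is the lowered form of scale degree 3 in E major (the diatonic degree 3 is G#). The diatonic chord on degree 3 would be G#m (iii), but G–B–D–F# is the major-seventh chord from E minor. As a borrowed chord it is labeled bIIImaj7.

bIIImaj7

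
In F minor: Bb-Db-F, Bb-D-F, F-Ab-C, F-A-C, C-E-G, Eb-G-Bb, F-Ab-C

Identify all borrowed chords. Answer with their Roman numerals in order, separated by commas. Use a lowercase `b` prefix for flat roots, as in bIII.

In F minor (with V from harmonic minor) the diatonic chords are Fm, Gdim, Ab, Bbm, C, Db, Eb. Bb–Db–F = Bbm, F–Ab–C = Fm, C–E–G = C and Eb–G–Bb = Eb all belong to that set. Bb–D–F is not: scale degree 4 in F minor carries Bbm (iv). In F major the chord on that degree is Bb, so here it functions as IV, borrowed from the parallel major. F–A–C doesn't fit — on degree 1 F minor would have Fm (i). F is the degree-1 chord of F major, so it is the borrowed I.

IV, I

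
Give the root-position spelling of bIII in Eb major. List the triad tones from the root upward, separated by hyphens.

The root of bIII is the lowered 3rd degree: G becomes Gb. Building the major chord from the parallel minor on Gb: Gb–Bb–Db.

Gb-Bb-Db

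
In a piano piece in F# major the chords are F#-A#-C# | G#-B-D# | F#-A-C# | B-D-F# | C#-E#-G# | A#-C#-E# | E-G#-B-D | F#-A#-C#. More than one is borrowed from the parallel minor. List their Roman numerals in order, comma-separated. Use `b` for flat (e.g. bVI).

F# major has the diatonic set F#, G#m, A#m, B, C#, D#m, E#dim. F#–A#–C# = F#, G#–B–D# = G#m, C#–E#–G# = C# and A#–C#–E# = A#m all belong to that set. But F#–A–C# is foreign: the diatonic I on degree 1 is F#, whereas F#m comes from F# minor. It is labeled i. B–D–F# is not: scale degree 4 in F# major carries B (IV). In F# minor the chord on that degree is Bm, so here it functions as iv, borrowed from the parallel minor. E–G#–B–D doesn't fit — on degree 7 F# major would have E#dim (vii°). E7 is the degree-7 chord of F# minor, so it is the borrowed bVII7.

i, iv, bVII7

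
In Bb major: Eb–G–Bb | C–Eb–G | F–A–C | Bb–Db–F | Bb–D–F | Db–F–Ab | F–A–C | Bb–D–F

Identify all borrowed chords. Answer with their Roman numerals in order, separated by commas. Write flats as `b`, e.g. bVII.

The diatonic triads in Bb major are Bb, Cm, Dm, Eb, F, Gm, Adim. Eb–G–Bb = Eb, C–Eb–G = Cm, F–A–C = F and Bb–D–F = Bb all belong to that set. Bb–Db–F doesn't fit — on degree 1 Bb major would have Bb (I). Bbm is the degree-1 chord of Bb minor, so it is the borrowed i. Db–F–Ab doesn't fit — on degree 3 Bb major would have Dm (iii). Db is the degree-3 chord of Bb minor, so it is the borrowed bIII.

i, bIII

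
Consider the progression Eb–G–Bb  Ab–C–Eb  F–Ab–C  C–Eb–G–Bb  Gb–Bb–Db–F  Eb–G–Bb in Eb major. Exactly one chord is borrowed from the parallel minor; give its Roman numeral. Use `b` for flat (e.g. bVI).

bIIImaj7

Eb major has the diatonic set Eb, Fm, Gm, Ab, Bb, Cm, Ddim. Eb–G–Bb = Eb, Ab–C–Eb = Ab, F–Ab–C = Fm and C–Eb–G–Bb = Cm7 are all diatonic. Gb–Bb–Db–F is not: scale degree 3 in Eb major carries Gm (iii). In Eb minor the chord on that degree is Gbmaj7, so here it functions as bIIImaj7, borrowed from the parallel minor.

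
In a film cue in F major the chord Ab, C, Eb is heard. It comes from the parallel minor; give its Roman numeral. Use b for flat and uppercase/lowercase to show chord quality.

In F major scale degree 3 is A; Ab is its lowered form, from F minor. The diatonic chord on degree 3 would be Am (iii), but Ab–C–Eb is the major chord from F minor. As a borrowed chord it is labeled bIII.

bIII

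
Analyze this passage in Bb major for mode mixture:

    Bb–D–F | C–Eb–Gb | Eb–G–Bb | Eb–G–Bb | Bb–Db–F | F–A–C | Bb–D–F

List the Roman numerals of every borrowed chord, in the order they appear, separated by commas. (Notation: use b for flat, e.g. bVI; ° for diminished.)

ii°, i

The diatonic triads in Bb major are Bb, Cm, Dm, Eb, F, Gm, Adim. Bb–D–F = Bb, Eb–G–Bb = Eb and F–A–C = F all belong to that set. C–Eb–Gb doesn't fit — on degree 2 Bb major would have Cm (ii). Cdim is the degree-2 chord of Bb minor, so it is the borrowed ii°. Bb–Db–F is not: scale degree 1 in Bb major carries Bb (I). In Bb minor the chord on that degree is Bbm, so here it functions as i, borrowed from the parallel minor.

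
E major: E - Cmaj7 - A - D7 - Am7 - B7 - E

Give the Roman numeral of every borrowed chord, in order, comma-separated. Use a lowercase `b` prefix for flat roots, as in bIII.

The diatonic triads in E major are E, F#m, G#m, A, B, C#m, D#dim. Of the given chords, E, A and B7 are diatonic. Cmaj7 (C–E–G–B) is not: scale degree 6 in E major carries C#m (vi). In E minor the chord on that degree is Cmaj7, so here it functions as bVImaj7, borrowed from the parallel minor. D7 (D–F#–A–C) doesn't fit — on degree 7 E major would have D#dim (vii°). D7 is the degree-7 chord of E minor, so it is the borrowed bVII7. Am7 (A–C–E–G) doesn't fit — on degree 4 E major would have A (IV). Am7 is the degree-4 chord of E minor, so it is the borrowed iv7.

bVImaj7, bVII7, iv7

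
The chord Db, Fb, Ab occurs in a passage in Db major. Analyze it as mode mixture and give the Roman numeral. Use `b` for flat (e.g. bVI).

The root Db is the diatonic 1st degree of Db major; the borrowing shows in the chord quality. Diatonically Db major has Db (I) on that degree; Db–Fb–Ab is instead the minor chord native to Db minor, so it takes the label i.

i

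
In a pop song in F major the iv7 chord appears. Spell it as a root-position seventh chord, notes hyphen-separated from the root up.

The root, Bb, is scale degree 4 — the same note in F major and F minor; only the chord quality changes. In F minor the chord on Bb is Bb–Db–F–Ab.

Bb-Db-F-Ab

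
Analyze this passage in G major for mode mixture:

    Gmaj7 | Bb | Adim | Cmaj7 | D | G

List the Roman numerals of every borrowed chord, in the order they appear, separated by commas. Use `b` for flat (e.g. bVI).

In G major the diatonic chords are G, Am, Bm, C, D, Em, F#dim. Gmaj7, Cmaj7, D and G all belong to that set. But Bb (Bb–D–F) is foreign: the diatonic iii on degree 3 is Bm, whereas Bb comes from G minor. It is labeled bIII. But Adim (A–C–Eb) is foreign: the diatonic ii on degree 2 is Am, whereas Adim comes from G minor. It is labeled ii°.

bIII, ii°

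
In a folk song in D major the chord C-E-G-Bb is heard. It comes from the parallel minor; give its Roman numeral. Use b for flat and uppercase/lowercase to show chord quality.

The root C is the lowered 7th scale degree — diatonically D major has C# there. Diatonically D major has C#dim (vii°) on that degree; C–E–G–Bb is instead the dominant-seventh chord native to D minor, so it takes the label bVII7.

bVII7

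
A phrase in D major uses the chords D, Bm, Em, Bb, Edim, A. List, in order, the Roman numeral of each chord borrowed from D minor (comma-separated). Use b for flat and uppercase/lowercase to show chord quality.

In D major the diatonic chords are D, Em, F#m, G, A, Bm, C#dim. D, Bm, Em and A all belong to that set. Bb (Bb–D–F) is not: scale degree 6 in D major carries Bm (vi). In D minor the chord on that degree is Bb, so here it functions as bVI, borrowed from the parallel minor. Edim (E–G–Bb) doesn't fit — on degree 2 D major would have Em (ii). Edim is the degree-2 chord of D minor, so it is the borrowed ii°.

bVI, ii°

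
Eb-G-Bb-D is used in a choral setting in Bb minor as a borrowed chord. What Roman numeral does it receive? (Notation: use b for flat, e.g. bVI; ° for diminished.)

Eb is scale degree 4 in Bb minor. Diatonically Bb minor has Ebm (iv) on that degree; Eb–G–Bb–D is instead the major-seventh chord native to Bb major, so it takes the label IVmaj7.

IVmaj7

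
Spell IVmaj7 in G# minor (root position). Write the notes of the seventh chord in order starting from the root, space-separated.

The root, C#, is scale degree 4 — the same note in G# minor and G# major; only the chord quality changes. Building the major-seventh chord from the parallel major on C#: C#–E#–G#–B#.

C# E# G# B#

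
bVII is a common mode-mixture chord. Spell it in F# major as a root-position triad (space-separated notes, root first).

bVII is built on the lowered scale degree 7. In F# major degree 7 is E#; lowered it becomes E. Stacking thirds in F# minor on E gives E–G#–B.

E G# B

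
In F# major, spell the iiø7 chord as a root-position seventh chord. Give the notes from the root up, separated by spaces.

G# B D F#

The root, G#, is scale degree 2 — the same note in F# major and F# minor; only the chord quality changes. Building the half-diminished-seventh chord from the parallel minor on G#: G#–B–D–F#.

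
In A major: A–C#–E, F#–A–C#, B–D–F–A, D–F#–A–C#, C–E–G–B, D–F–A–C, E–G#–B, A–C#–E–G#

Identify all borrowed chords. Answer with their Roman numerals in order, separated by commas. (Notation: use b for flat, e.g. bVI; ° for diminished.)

The diatonic triads in A major are A, Bm, C#m, D, E, F#m, G#dim. A–C#–E = A, F#–A–C# = F#m, D–F#–A–C# = Dmaj7, E–G#–B = E and A–C#–E–G# = Amaj7 all belong to that set. B–D–F–A is not: scale degree 2 in A major carries Bm (ii). In A minor the chord on that degree is Bm7b5, so here it functions as iiø7, borrowed from the parallel minor. C–E–G–B is not: scale degree 3 in A major carries C#m (iii). In A minor the chord on that degree is Cmaj7, so here it functions as bIIImaj7, borrowed from the parallel minor. D–F–A–C is not: scale degree 4 in A major carries D (IV). In A minor the chord on that degree is Dm7, so here it functions as iv7, borrowed from the parallel minor.

iiø7, bIIImaj7, iv7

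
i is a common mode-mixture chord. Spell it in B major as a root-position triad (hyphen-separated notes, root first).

The root, B, is scale degree 1 — the same note in B major and B minor; only the chord quality changes. In B minor the chord on B is B–D–F#.

B-D-F#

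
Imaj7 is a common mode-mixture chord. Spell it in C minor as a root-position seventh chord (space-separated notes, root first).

C E G B

The root, C, is scale degree 1 — the same note in C minor and C major; only the chord quality changes. Stacking thirds in C major on C gives C–E–G–B.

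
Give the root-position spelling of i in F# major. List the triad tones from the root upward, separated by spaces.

The root, F#, is scale degree 1 — the same note in F# major and F# minor; only the chord quality changes. In F# minor the chord on F# is F#–A–C#.

F# A C#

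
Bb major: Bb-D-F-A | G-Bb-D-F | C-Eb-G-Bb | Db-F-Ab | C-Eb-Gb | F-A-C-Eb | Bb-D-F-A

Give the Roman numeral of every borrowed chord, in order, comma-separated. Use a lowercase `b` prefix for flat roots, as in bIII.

In Bb major the diatonic chords are Bb, Cm, Dm, Eb, F, Gm, Adim. Bb–D–F–A = Bbmaj7, G–Bb–D–F = Gm7, C–Eb–G–Bb = Cm7 and F–A–C–Eb = F7 all belong to that set. But Db–F–Ab is foreign: the diatonic iii on degree 3 is Dm, whereas Db comes from Bb minor. It is labeled bIII. C–Eb–Gb doesn't fit — on degree 2 Bb major would have Cm (ii). Cdim is the degree-2 chord of Bb minor, so it is the borrowed ii°.

bIII, ii°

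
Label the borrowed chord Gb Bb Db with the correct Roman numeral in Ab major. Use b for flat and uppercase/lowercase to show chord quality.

Gb is the lowered form of scale degree 7 in Ab major (the diatonic degree 7 is G). Gb–Bb–Db is a major chord — the form found in Ab minor, not the diatonic vii° (Gdim). Borrowed into Ab major it is written bVII.

bVII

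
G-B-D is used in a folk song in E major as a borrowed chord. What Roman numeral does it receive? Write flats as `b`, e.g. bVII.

bIII

The root G is the lowered 3rd scale degree — diatonically E major has G# there. G–B–D is a major chord — the form found in E minor, not the diatonic iii (G#m). Borrowed into E major it is written bIII.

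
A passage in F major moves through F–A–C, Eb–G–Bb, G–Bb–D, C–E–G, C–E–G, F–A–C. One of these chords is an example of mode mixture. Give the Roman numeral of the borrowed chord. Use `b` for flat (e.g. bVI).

F major has the diatonic set F, Gm, Am, Bb, C, Dm, Edim. F–A–C = F, G–Bb–D = Gm and C–E–G = C all belong to that set. Eb–G–Bb doesn't fit — on degree 7 F major would have Edim (vii°). Eb is the degree-7 chord of F minor, so it is the borrowed bVII.

bVII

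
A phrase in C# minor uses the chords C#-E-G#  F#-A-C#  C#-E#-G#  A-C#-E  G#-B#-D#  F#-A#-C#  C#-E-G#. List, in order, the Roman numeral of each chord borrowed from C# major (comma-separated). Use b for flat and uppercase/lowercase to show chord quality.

C# minor has the diatonic set C#m, D#dim, E, F#m, G#, A, B (with V from harmonic minor). C#–E–G# = C#m, F#–A–C# = F#m, A–C#–E = A and G#–B#–D# = G# are all diatonic. C#–E#–G# is not: scale degree 1 in C# minor carries C#m (i). In C# major the chord on that degree is C#, so here it functions as I, borrowed from the parallel major. F#–A#–C# doesn't fit — on degree 4 C# minor would have F#m (iv). F# is the degree-4 chord of C# major, so it is the borrowed IV.

I, IV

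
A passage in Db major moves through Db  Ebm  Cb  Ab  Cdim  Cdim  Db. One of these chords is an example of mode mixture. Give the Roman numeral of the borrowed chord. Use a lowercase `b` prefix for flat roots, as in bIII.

The diatonic triads in Db major are Db, Ebm, Fm, Gb, Ab, Bbm, Cdim. Db, Ebm, Ab and Cdim are all diatonic. Cb (Cb–Eb–Gb) doesn't fit — on degree 7 Db major would have Cdim (vii°). Cb is the degree-7 chord of Db minor, so it is the borrowed bVII.

bVII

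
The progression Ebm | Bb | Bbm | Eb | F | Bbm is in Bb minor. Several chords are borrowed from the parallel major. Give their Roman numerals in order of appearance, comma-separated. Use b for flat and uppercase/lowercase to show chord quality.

In Bb minor (with V from harmonic minor) the diatonic chords are Bbm, Cdim, Db, Ebm, F, Gb, Ab. Ebm, Bbm and F all belong to that set. Bb (Bb–D–F) doesn't fit — on degree 1 Bb minor would have Bbm (i). Bb is the degree-1 chord of Bb major, so it is the borrowed I. But Eb (Eb–G–Bb) is foreign: the diatonic iv on degree 4 is Ebm, whereas Eb comes from Bb major. It is labeled IV.

I, IV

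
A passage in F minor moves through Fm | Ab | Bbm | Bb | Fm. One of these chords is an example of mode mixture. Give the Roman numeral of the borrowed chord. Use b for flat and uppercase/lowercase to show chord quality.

F minor has the diatonic set Fm, Gdim, Ab, Bbm, C, Db, Eb (with V from harmonic minor). Fm, Ab and Bbm all belong to that set. Bb (Bb–D–F) doesn't fit — on degree 4 F minor would have Bbm (iv). Bb is the degree-4 chord of F major, so it is the borrowed IV.

IV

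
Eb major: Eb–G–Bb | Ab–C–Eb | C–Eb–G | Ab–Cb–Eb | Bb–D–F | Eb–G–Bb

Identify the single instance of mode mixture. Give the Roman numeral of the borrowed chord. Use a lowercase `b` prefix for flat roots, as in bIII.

iv

Eb major has the diatonic set Eb, Fm, Gm, Ab, Bb, Cm, Ddim. Of the given chords, Eb–G–Bb = Eb, Ab–C–Eb = Ab, C–Eb–G = Cm and Bb–D–F = Bb are diatonic. Ab–Cb–Eb doesn't fit — on degree 4 Eb major would have Ab (IV). Abm is the degree-4 chord of Eb minor, so it is the borrowed iv.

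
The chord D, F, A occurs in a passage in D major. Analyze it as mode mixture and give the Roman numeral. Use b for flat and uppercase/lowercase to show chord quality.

i

The root D is the diatonic 1st degree of D major; the borrowing shows in the chord quality. D–F–A is a minor chord — the form found in D minor, not the diatonic I (D). Borrowed into D major it is written i.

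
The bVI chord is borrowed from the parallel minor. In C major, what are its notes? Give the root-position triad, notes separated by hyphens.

Ab-C-Eb

The root of bVI is the lowered 6th degree: A becomes Ab. Building the major chord from the parallel minor on Ab: Ab–C–Eb.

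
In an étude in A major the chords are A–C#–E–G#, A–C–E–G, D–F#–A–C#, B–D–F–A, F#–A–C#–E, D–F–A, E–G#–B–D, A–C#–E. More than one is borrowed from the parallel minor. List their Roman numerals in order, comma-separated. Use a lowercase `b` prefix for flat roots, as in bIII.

A major has the diatonic set A, Bm, C#m, D, E, F#m, G#dim. A–C#–E–G# = Amaj7, D–F#–A–C# = Dmaj7, F#–A–C#–E = F#m7, E–G#–B–D = E7 and A–C#–E = A all belong to that set. A–C–E–G is not: scale degree 1 in A major carries A (I). In A minor the chord on that degree is Am7, so here it functions as i7, borrowed from the parallel minor. But B–D–F–A is foreign: the diatonic ii on degree 2 is Bm, whereas Bm7b5 comes from A minor. It is labeled iiø7. But D–F–A is foreign: the diatonic IV on degree 4 is D, whereas Dm comes from A minor. It is labeled iv.

i7, iiø7, iv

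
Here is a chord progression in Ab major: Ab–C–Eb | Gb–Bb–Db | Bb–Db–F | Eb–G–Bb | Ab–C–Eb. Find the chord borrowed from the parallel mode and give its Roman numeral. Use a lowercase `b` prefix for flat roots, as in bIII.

Ab major has the diatonic set Ab, Bbm, Cm, Db, Eb, Fm, Gdim. Of the given chords, Ab–C–Eb = Ab, Bb–Db–F = Bbm and Eb–G–Bb = Eb are diatonic. Gb–Bb–Db is not: scale degree 7 in Ab major carries Gdim (vii°). In Ab minor the chord on that degree is Gb, so here it functions as bVII, borrowed from the parallel minor.

bVII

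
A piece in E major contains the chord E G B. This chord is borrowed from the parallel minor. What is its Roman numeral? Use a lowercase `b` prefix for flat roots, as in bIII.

i

E is scale degree 1 in E major. The diatonic chord on degree 1 would be E (I), but E–G–B is the minor chord from E minor. As a borrowed chord it is labeled i.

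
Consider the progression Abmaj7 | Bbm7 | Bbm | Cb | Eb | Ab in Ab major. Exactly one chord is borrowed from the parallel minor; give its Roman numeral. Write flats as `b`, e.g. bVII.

bIII

The diatonic triads in Ab major are Ab, Bbm, Cm, Db, Eb, Fm, Gdim. Of the given chords, Abmaj7, Bbm7, Bbm, Eb and Ab are diatonic. Cb (Cb–Eb–Gb) is not: scale degree 3 in Ab major carries Cm (iii). In Ab minor the chord on that degree is Cb, so here it functions as bIII, borrowed from the parallel minor.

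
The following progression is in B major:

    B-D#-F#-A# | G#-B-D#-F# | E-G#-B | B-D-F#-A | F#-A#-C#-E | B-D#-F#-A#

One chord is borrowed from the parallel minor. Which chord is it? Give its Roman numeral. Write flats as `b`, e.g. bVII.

i7

The diatonic triads in B major are B, C#m, D#m, E, F#, G#m, A#dim. B–D#–F#–A# = Bmaj7, G#–B–D#–F# = G#m7, E–G#–B = E and F#–A#–C#–E = F#7 are all diatonic. But B–D–F#–A is foreign: the diatonic I on degree 1 is B, whereas Bm7 comes from B minor. It is labeled i7.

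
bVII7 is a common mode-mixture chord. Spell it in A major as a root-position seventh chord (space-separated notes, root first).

The root of bVII7 is the lowered 7th degree: G# becomes G. Stacking thirds in A minor on G gives G–B–D–F.

G B D F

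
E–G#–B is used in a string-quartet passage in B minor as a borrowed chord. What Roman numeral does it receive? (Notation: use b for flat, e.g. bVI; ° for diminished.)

IV

The root E is the diatonic 4th degree of B minor; the borrowing shows in the chord quality. E–G#–B is a major chord — the form found in B major, not the diatonic iv (Em). Borrowed into B minor it is written IV.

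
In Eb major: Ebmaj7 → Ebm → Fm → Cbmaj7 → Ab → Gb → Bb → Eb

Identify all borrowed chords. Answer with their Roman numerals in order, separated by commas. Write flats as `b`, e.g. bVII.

Eb major has the diatonic set Eb, Fm, Gm, Ab, Bb, Cm, Ddim. Of the given chords, Ebmaj7, Fm, Ab, Bb and Eb are diatonic. But Ebm (Eb–Gb–Bb) is foreign: the diatonic I on degree 1 is Eb, whereas Ebm comes from Eb minor. It is labeled i. But Cbmaj7 (Cb–Eb–Gb–Bb) is foreign: the diatonic vi on degree 6 is Cm, whereas Cbmaj7 comes from Eb minor. It is labeled bVImaj7. But Gb (Gb–Bb–Db) is foreign: the diatonic iii on degree 3 is Gm, whereas Gb comes from Eb minor. It is labeled bIII.

i, bVImaj7, bIII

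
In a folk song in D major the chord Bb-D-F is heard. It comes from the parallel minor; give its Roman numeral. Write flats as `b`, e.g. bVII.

Bb is the lowered form of scale degree 6 in D major (the diatonic degree 6 is B). Bb–D–F is a major chord — the form found in D minor, not the diatonic vi (Bm). Borrowed into D major it is written bVI.

bVI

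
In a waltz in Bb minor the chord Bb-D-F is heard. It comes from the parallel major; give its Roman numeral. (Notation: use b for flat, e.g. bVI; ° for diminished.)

I

The root Bb is the diatonic 1st degree of Bb minor; the borrowing shows in the chord quality. The diatonic chord on degree 1 would be Bbm (i), but Bb–D–F is the major chord from Bb major. As a borrowed chord it is labeled I.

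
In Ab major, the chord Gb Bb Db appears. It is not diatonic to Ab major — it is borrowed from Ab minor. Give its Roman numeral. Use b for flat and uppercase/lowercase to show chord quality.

Gb is the lowered form of scale degree 7 in Ab major (the diatonic degree 7 is G). The diatonic chord on degree 7 would be Gdim (vii°), but Gb–Bb–Db is the major chord from Ab minor. As a borrowed chord it is labeled bVII.

bVII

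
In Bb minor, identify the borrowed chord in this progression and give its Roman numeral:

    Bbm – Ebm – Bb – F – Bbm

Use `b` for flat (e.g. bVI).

I

The diatonic triads in Bb minor (with V from harmonic minor) are Bbm, Cdim, Db, Ebm, F, Gb, Ab. Of the given chords, Bbm, Ebm and F are diatonic. But Bb (Bb–D–F) is foreign: the diatonic i on degree 1 is Bbm, whereas Bb comes from Bb major. It is labeled I.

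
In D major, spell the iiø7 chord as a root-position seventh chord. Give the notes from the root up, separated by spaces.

E G Bb D

The root, E, is scale degree 2 — the same note in D major and D minor; only the chord quality changes. Building the half-diminished-seventh chord from the parallel minor on E: E–G–Bb–D.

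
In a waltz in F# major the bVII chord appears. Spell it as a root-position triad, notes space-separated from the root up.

E G# B

bVII is built on the lowered scale degree 7. In F# major degree 7 is E#; lowered it becomes E. In F# minor the chord on E is E–G#–B.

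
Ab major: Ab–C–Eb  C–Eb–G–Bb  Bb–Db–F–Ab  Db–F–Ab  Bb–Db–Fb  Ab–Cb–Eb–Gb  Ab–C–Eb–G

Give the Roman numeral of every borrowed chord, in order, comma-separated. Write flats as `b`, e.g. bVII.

The diatonic triads in Ab major are Ab, Bbm, Cm, Db, Eb, Fm, Gdim. Ab–C–Eb = Ab, C–Eb–G–Bb = Cm7, Bb–Db–F–Ab = Bbm7, Db–F–Ab = Db and Ab–C–Eb–G = Abmaj7 all belong to that set. Bb–Db–Fb is not: scale degree 2 in Ab major carries Bbm (ii). In Ab minor the chord on that degree is Bbdim, so here it functions as ii°, borrowed from the parallel minor. But Ab–Cb–Eb–Gb is foreign: the diatonic I on degree 1 is Ab, whereas Abm7 comes from Ab minor. It is labeled i7.

ii°, i7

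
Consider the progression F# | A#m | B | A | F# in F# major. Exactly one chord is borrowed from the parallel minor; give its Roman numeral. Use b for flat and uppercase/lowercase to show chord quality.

bIII

The diatonic triads in F# major are F#, G#m, A#m, B, C#, D#m, E#dim. Of the given chords, F#, A#m and B are diatonic. A (A–C#–E) doesn't fit — on degree 3 F# major would have A#m (iii). A is the degree-3 chord of F# minor, so it is the borrowed bIII.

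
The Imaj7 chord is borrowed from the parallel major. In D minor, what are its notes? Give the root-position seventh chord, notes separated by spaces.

D F# A C#

Imaj7 is built on scale degree 1, which is D in both D minor and its parallel. Building the major-seventh chord from the parallel major on D: D–F#–A–C#.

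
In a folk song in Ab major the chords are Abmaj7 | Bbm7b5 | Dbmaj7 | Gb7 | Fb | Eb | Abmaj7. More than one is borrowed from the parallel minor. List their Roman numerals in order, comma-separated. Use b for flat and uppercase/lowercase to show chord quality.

Ab major has the diatonic set Ab, Bbm, Cm, Db, Eb, Fm, Gdim. Abmaj7, Dbmaj7 and Eb are all diatonic. Bbm7b5 (Bb–Db–Fb–Ab) doesn't fit — on degree 2 Ab major would have Bbm (ii). Bbm7b5 is the degree-2 chord of Ab minor, so it is the borrowed iiø7. Gb7 (Gb–Bb–Db–Fb) is not: scale degree 7 in Ab major carries Gdim (vii°). In Ab minor the chord on that degree is Gb7, so here it functions as bVII7, borrowed from the parallel minor. Fb (Fb–Ab–Cb) doesn't fit — on degree 6 Ab major would have Fm (vi). Fb is the degree-6 chord of Ab minor, so it is the borrowed bVI.

iiø7, bVII7, bVI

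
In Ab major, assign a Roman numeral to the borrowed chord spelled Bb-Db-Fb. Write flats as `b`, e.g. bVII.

ii°

Bb is scale degree 2 in Ab major. Diatonically Ab major has Bbm (ii) on that degree; Bb–Db–Fb is instead the diminished chord native to Ab minor, so it takes the label ii°.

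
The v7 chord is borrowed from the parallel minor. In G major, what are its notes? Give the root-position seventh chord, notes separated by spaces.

The root, D, is scale degree 5 — the same note in G major and G minor; only the chord quality changes. Stacking thirds in G minor on D gives D–F–A–C.

D F A C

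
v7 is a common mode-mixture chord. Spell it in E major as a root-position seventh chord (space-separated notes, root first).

The root, B, is scale degree 5 — the same note in E major and E minor; only the chord quality changes. Stacking thirds in E minor on B gives B–D–F#–A.

B D F# A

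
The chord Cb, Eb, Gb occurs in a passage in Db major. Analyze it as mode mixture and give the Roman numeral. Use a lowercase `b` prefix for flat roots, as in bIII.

bVII

Cb is the lowered form of scale degree 7 in Db major (the diatonic degree 7 is C). The diatonic chord on degree 7 would be Cdim (vii°), but Cb–Eb–Gb is the major chord from Db minor. As a borrowed chord it is labeled bVII.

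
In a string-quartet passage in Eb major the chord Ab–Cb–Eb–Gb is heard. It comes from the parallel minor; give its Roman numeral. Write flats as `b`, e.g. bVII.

The root Ab is the diatonic 4th degree of Eb major; the borrowing shows in the chord quality. Ab–Cb–Eb–Gb is a minor-seventh chord — the form found in Eb minor, not the diatonic IV (Ab). Borrowed into Eb major it is written iv7.

iv7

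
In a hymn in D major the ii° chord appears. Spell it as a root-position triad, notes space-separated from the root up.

E G Bb

The root, E, is scale degree 2 — the same note in D major and D minor; only the chord quality changes. Stacking thirds in D minor on E gives E–G–Bb.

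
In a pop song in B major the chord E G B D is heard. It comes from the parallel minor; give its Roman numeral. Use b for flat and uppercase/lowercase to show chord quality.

iv7

The root E is the diatonic 4th degree of B major; the borrowing shows in the chord quality. Diatonically B major has E (IV) on that degree; E–G–B–D is instead the minor-seventh chord native to B minor, so it takes the label iv7.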